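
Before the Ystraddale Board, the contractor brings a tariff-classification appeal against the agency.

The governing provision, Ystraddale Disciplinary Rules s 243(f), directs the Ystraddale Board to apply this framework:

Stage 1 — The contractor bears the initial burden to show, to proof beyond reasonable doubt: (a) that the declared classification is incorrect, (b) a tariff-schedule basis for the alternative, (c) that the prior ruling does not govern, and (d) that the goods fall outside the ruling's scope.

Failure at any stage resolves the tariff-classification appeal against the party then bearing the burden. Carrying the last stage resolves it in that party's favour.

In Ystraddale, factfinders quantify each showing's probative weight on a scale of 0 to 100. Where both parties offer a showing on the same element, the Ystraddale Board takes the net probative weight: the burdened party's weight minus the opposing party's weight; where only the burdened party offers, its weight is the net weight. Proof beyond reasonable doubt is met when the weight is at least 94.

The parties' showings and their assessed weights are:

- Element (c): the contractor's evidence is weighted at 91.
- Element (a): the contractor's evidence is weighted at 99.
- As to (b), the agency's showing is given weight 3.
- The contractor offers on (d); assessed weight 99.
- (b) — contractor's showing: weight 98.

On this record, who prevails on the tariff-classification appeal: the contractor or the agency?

Stage 1 (contractor, proof beyond reasonable doubt, weight is at least 94): (a) 99 ≥ 94 — meets; (b) net 98−3=95 ≥ 94 — meets; (c) 91 < 94 — fails; (d) 99 ≥ 94 — meets.
  Not every element is met, so the contractor fails to carry Stage 1.
The analysis ends at Stage 1; the agency prevails.

agency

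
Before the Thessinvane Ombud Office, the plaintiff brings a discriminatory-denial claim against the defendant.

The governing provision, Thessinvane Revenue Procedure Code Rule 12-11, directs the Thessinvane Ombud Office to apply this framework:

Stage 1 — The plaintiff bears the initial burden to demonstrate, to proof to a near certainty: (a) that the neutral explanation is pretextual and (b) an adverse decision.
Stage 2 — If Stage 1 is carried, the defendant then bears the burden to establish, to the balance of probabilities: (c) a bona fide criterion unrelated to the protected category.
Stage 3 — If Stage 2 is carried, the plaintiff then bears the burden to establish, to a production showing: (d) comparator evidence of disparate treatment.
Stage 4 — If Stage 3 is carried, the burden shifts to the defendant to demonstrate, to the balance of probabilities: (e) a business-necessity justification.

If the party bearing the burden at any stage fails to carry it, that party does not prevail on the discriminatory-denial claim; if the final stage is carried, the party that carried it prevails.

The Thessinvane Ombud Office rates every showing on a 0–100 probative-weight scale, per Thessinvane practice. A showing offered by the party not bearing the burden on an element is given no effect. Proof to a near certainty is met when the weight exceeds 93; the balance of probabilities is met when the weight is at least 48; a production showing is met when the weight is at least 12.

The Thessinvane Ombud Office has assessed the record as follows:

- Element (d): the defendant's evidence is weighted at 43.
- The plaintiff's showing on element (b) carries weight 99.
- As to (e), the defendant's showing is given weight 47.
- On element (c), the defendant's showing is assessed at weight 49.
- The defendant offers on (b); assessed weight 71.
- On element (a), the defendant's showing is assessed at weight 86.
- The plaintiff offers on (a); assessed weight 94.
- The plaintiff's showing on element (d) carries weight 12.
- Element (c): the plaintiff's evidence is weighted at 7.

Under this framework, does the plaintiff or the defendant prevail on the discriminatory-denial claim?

plaintiff

Stage 1 — burden on plaintiff; standard: proof to a near certainty (weight exceeds 93).
    (a): 94 (defendant's 86 disregarded) > 93 [met]
    (b): 99 (defendant's 71 disregarded) > 93 [met]
  Stage 1 carried; the burden shifts to the defendant.
Stage 2 — burden on defendant; standard: the balance of probabilities (weight is at least 48).
    (c): 49 (plaintiff's 7 disregarded) ≥ 48 [met]
  The defendant carries Stage 2; the plaintiff now bears the burden.
Stage 3 — burden on plaintiff; standard: a production showing (weight is at least 12).
    (d): 12 (defendant's 43 disregarded) ≥ 12 [met]
  Stage 3 carried; the burden shifts to the defendant.
Stage 4 — burden on defendant; standard: the balance of probabilities (weight is at least 48).
    (e): 47 < 48 [not met]
  The defendant does not carry Stage 4.
The plaintiff prevails.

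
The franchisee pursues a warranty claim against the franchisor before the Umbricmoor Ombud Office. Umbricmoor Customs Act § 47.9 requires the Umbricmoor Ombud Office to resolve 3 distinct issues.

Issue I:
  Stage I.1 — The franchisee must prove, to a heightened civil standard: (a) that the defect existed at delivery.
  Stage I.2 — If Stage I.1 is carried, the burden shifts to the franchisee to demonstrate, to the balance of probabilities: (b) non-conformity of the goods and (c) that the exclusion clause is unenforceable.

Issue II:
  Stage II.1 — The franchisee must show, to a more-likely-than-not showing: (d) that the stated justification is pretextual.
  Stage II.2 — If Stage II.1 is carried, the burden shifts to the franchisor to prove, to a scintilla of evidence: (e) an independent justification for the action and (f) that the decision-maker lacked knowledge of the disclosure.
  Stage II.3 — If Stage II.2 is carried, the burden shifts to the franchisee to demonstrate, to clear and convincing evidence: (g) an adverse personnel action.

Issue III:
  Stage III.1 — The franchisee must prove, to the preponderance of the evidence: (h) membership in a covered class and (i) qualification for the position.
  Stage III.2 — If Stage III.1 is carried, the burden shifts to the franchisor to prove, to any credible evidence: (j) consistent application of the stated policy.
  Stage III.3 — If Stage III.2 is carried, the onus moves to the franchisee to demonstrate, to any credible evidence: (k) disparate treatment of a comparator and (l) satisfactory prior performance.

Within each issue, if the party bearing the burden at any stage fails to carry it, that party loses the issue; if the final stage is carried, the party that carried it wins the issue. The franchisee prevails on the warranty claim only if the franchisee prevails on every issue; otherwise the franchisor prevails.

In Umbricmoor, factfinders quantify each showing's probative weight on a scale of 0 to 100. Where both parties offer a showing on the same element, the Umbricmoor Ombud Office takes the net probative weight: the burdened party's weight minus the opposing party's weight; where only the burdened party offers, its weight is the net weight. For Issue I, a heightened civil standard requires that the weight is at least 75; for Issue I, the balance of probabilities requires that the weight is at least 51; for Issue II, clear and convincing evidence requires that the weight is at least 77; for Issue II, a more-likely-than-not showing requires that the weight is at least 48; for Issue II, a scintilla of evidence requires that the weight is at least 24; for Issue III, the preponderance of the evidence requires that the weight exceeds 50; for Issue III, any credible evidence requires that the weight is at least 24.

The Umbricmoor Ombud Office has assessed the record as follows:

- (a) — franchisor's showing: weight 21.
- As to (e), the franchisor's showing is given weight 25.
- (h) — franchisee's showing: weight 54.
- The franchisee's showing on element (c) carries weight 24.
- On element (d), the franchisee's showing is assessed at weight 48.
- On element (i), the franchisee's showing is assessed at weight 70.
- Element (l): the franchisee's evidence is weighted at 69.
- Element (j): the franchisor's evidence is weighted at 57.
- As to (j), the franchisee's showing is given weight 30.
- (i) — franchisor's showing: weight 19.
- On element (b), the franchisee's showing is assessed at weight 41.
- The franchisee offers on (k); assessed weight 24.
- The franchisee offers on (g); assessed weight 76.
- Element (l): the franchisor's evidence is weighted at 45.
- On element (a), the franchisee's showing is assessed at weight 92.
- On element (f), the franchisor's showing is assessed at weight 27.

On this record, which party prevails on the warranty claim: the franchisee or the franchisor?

— Issue I —
Stage I.1 — burden on franchisee; standard: a heightened civil standard (weight is at least 75).
    (a): 92 − 21 = 71 < 75 [not met]
  Stage I.1 not carried; the franchisee fails its burden.
The analysis ends at Stage I.1; the franchisor prevails on this issue.
— Issue II —
Stage II.1 — burden on franchisee; standard: a more-likely-than-not showing (weight is at least 48).
    (d): 48 ≥ 48 [met]
  Stage II.1 is satisfied; the onus moves to the franchisor.
Stage II.2 — burden on franchisor; standard: a scintilla of evidence (weight is at least 24).
    (e): 25 ≥ 24 [met]
    (f): 27 ≥ 24 [met]
  Stage II.2 carried; the burden shifts to the franchisee.
Stage II.3 — burden on franchisee; standard: clear and convincing evidence (weight is at least 77).
    (g): 76 < 77 [not met]
  Not every element is met, so the franchisee fails to carry Stage II.3.
So the franchisor prevails on this issue.
— Issue III —
At Stage III.1 the franchisee must meet the preponderance of the evidence (weight exceeds 50): on (h) the weight is 54, which does exceed 50, so (h) meets the standard; on (i) the weight is 70 less the opposing 19 gives net 51, > 50, so (i) meets the standard.
  Stage III.1 is satisfied; the onus moves to the franchisor.
At Stage III.2 the franchisor must meet any credible evidence (weight is at least 24): on (j) the weight is 57 less the opposing 30 gives net 27, ≥ 24, so (j) meets the standard.
  Stage III.2 is satisfied; the onus moves to the franchisee.
At Stage III.3 the franchisee must meet any credible evidence (weight is at least 24): on (k) the weight is 24, which does reach 24, so (k) meets the standard; on (l) the weight is 69 less the opposing 45 gives net 24, ≥ 24, so (l) meets the standard.
  Stage III.3 carried; the final stage is satisfied.
With every stage satisfied, the franchisee prevails on this issue.
Per-issue: Issue I → franchisor; Issue II → franchisor; Issue III → franchisee. The franchisee must prevail on every issue; overall, the franchisor prevails.

franchisor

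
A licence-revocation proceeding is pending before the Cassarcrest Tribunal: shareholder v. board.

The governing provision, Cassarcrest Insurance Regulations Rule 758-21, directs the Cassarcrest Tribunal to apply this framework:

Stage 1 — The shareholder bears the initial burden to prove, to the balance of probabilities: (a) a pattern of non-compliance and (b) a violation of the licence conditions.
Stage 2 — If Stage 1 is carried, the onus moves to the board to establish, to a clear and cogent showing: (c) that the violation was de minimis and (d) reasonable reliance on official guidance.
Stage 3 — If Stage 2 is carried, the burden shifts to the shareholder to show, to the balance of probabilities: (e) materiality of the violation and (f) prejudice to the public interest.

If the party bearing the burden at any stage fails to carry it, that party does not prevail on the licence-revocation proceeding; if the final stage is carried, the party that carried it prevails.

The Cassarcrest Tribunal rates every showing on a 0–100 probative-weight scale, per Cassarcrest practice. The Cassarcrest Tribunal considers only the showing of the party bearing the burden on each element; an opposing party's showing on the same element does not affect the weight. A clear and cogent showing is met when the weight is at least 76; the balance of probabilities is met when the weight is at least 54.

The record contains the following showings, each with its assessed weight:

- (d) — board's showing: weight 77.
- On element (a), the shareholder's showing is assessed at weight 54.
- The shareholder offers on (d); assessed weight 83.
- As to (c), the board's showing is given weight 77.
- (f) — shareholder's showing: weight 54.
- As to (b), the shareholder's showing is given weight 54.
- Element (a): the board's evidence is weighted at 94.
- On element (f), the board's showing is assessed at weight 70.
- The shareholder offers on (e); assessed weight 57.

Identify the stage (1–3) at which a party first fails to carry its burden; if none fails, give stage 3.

stage 3

At Stage 1 the shareholder must meet the balance of probabilities (weight is at least 54): on (a) the weight is 54 (the board's 94 is given no effect), which does reach 54, so (a) meets the standard; on (b) the weight is 54, ≥ 54, so (b) meets the standard.
  All elements met. The burden passes to the board.
At Stage 2 the board must meet a clear and cogent showing (weight is at least 76): on (c) the weight is 77, which does reach 76, so (c) meets the standard; on (d) the weight is 77 (the shareholder's 83 is given no effect), which does reach 76, so (d) meets the standard.
  Stage 2 is satisfied; the onus moves to the shareholder.
At Stage 3 the shareholder must meet the balance of probabilities (weight is at least 54): on (e) the weight is 57, ≥ 54, so (e) meets the standard; on (f) the weight is 54 (the board's 70 is given no effect), which does reach 54, so (f) meets the standard.
  The shareholder carries the last stage.
Every stage carried; the shareholder prevails.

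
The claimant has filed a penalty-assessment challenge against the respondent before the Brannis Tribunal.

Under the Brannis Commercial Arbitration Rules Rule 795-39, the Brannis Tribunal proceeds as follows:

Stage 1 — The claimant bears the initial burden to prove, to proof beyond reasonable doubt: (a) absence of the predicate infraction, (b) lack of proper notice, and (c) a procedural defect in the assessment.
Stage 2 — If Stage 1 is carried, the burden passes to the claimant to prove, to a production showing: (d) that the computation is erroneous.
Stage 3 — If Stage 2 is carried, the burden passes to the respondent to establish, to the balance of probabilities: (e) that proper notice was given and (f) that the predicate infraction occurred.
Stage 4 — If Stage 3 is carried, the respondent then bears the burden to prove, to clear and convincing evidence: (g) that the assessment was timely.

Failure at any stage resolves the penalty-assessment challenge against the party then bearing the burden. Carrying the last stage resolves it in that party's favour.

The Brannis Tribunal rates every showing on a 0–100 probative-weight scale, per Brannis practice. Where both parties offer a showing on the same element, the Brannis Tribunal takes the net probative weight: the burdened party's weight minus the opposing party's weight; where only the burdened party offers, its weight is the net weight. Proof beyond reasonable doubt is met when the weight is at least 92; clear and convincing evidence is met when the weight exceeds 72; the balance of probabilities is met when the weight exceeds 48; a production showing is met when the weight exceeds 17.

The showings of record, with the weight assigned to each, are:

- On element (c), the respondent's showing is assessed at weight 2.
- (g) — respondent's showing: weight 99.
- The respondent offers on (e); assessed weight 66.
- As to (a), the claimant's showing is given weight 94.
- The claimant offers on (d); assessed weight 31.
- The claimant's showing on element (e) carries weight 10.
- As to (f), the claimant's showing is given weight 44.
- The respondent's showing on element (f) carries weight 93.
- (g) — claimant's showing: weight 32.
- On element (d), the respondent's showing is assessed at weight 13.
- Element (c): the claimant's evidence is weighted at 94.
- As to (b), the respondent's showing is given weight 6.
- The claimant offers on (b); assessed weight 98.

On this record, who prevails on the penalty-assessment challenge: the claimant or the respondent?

claimant

Stage 1 (claimant, proof beyond reasonable doubt, weight is at least 92): (a) 94 ≥ 92 — meets; (b) net 98−6=92 ≥ 92 — meets; (c) net 94−2=92 ≥ 92 — meets.
  Stage 1 carried; the burden remains with the claimant.
Stage 2 (claimant, a production showing, weight exceeds 17): (d) net 31−13=18 > 17 — meets.
  All elements met. The burden passes to the respondent.
Stage 3 (respondent, the balance of probabilities, weight exceeds 48): (e) net 66−10=56 > 48 — meets; (f) net 93−44=49 > 48 — meets.
  Stage 3 carried; the burden remains with the respondent.
Stage 4 (respondent, clear and convincing evidence, weight exceeds 72): (g) net 99−32=67 ≤ 72 — fails.
  Stage 4 not carried; the respondent fails its burden.
The analysis ends at Stage 4; the claimant prevails.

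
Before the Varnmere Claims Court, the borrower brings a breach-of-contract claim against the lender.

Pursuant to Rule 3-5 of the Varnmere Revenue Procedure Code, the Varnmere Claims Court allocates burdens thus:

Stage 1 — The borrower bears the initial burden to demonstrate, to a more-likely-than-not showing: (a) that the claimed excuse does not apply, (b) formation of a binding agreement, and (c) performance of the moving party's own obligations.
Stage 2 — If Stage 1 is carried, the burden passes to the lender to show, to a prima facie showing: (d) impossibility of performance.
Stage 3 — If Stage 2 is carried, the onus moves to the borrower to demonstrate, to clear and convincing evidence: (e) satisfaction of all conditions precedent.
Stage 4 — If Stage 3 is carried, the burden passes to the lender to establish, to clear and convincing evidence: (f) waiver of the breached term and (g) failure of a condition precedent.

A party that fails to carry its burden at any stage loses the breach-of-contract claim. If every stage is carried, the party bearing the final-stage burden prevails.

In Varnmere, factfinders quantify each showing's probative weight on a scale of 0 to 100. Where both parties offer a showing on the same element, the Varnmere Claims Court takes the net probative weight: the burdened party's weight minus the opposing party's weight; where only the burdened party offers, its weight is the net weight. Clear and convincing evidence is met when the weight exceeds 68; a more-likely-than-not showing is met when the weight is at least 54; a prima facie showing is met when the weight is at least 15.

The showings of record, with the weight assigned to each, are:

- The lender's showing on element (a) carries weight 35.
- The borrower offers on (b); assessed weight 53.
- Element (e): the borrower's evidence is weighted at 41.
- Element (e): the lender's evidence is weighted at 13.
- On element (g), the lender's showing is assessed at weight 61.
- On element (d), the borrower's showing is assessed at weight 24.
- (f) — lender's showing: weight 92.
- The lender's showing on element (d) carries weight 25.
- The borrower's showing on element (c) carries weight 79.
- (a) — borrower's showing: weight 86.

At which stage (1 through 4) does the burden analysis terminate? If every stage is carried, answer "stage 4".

Stage 1 (borrower, a more-likely-than-not showing, weight is at least 54): (a) net 86−35=51 < 54 — fails; (b) 53 < 54 — fails; (c) 79 ≥ 54 — meets.
  Not every element is met, so the borrower fails to carry Stage 1.
The analysis ends at Stage 1; the lender prevails.

stage 1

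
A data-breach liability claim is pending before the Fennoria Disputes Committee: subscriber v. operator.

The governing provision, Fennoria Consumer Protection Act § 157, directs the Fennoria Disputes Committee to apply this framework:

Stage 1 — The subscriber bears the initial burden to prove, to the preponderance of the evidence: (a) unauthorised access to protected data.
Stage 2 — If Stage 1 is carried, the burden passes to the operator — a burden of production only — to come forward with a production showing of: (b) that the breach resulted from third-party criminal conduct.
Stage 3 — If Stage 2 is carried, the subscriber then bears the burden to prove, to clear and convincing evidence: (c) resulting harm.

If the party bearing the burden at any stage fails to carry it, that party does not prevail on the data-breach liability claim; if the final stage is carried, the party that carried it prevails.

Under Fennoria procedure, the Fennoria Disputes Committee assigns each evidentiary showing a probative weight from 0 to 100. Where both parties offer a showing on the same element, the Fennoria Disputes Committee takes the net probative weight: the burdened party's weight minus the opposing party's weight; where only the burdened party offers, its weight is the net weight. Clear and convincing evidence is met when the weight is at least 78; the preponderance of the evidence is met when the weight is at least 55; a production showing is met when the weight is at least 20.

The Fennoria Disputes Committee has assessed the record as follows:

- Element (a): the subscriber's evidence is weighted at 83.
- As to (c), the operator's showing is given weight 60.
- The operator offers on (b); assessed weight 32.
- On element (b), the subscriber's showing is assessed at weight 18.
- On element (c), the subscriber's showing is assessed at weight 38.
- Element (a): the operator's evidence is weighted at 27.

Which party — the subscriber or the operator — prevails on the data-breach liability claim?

subscriber

At Stage 1 the subscriber must meet the preponderance of the evidence (weight is at least 55): on (a) the weight is 83 less the opposing 27 gives net 56, which does reach 55, so (a) meets the standard.
  The subscriber carries Stage 1; the operator now bears the burden.
At Stage 2 the operator must meet a production showing (weight is at least 20): on (b) the weight is 32 less the opposing 18 gives net 14, which does not reach 20, so (b) does not meet the standard.
  The operator does not carry Stage 2.
The subscriber prevails.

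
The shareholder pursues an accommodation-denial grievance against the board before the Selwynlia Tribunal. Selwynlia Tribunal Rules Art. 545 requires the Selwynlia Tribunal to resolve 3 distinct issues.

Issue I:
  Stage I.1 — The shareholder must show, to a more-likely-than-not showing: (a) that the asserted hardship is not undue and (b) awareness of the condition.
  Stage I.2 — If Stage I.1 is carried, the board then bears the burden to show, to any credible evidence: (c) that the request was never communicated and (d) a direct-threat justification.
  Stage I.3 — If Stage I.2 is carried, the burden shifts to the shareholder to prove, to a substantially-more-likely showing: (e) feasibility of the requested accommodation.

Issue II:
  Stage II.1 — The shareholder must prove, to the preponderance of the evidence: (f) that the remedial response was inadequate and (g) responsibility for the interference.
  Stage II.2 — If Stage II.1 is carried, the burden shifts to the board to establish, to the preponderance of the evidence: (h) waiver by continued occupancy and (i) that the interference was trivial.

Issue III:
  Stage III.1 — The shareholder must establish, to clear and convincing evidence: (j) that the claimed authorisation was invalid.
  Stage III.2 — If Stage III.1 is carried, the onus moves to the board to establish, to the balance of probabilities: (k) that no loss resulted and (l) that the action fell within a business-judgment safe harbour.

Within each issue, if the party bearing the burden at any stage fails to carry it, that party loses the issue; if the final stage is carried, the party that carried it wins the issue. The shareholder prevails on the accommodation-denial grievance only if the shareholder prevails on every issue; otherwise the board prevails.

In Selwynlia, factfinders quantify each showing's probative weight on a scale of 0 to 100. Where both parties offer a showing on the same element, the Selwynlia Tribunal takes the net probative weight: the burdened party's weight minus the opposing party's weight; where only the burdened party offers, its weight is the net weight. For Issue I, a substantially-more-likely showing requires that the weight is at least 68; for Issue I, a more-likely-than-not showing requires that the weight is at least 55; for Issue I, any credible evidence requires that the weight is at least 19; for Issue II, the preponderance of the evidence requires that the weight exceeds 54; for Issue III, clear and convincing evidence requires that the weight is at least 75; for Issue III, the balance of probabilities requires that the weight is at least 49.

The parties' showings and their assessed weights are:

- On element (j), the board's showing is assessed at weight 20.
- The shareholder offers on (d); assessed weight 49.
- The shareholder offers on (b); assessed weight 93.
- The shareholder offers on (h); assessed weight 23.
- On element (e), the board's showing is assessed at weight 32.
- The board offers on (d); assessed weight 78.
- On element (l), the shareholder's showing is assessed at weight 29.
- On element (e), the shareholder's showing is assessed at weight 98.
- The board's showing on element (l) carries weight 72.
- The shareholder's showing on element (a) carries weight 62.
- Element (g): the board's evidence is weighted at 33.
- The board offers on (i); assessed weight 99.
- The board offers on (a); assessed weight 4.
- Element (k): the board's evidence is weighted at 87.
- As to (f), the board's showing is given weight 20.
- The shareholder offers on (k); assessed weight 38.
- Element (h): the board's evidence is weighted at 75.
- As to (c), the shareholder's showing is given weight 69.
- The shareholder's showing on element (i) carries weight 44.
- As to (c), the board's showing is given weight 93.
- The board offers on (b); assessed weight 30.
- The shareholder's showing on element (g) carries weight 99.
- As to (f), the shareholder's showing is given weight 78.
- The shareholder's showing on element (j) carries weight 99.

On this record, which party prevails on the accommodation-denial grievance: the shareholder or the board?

board

— Issue I —
At Stage I.1 the shareholder must meet a more-likely-than-not showing (weight is at least 55): on (a) the weight is 62 less the opposing 4 gives net 58, which does reach 55, so (a) meets the standard; on (b) the weight is 93 less the opposing 30 gives net 63, ≥ 55, so (b) meets the standard.
  Stage I.1 is satisfied; the onus moves to the board.
At Stage I.2 the board must meet any credible evidence (weight is at least 19): on (c) the weight is 93 less the opposing 69 gives net 24, ≥ 19, so (c) meets the standard; on (d) the weight is 78 less the opposing 49 gives net 29, ≥ 19, so (d) meets the standard.
  Stage I.2 is satisfied; the onus moves to the shareholder.
At Stage I.3 the shareholder must meet a substantially-more-likely showing (weight is at least 68): on (e) the weight is 98 less the opposing 32 gives net 66, < 68, so (e) does not meet the standard.
  The shareholder does not carry Stage I.3.
The analysis ends at Stage I.3; the board prevails on this issue.
— Issue II —
Stage II.1 (shareholder, the preponderance of the evidence, weight exceeds 54): (f) net 78−20=58 > 54 — meets; (g) net 99−33=66 > 54 — meets.
  All elements met. The burden passes to the board.
Stage II.2 (board, the preponderance of the evidence, weight exceeds 54): (h) net 75−23=52 ≤ 54 — fails; (i) net 99−44=55 > 54 — meets.
  Stage II.2 not carried; the board fails its burden.
The shareholder prevails on this issue.
— Issue III —
At Stage III.1 the shareholder must meet clear and convincing evidence (weight is at least 75): on (j) the weight is 99 less the opposing 20 gives net 79, ≥ 75, so (j) meets the standard.
  All elements met. The burden passes to the board.
At Stage III.2 the board must meet the balance of probabilities (weight is at least 49): on (k) the weight is 87 less the opposing 38 gives net 49, which does reach 49, so (k) meets the standard; on (l) the weight is 72 less the opposing 29 gives net 43, which does not reach 49, so (l) does not meet the standard.
  Stage III.2 not carried; the board fails its burden.
The shareholder prevails on this issue.
Per-issue: Issue I → board; Issue II → shareholder; Issue III → shareholder. The shareholder must prevail on every issue; overall, the board prevails.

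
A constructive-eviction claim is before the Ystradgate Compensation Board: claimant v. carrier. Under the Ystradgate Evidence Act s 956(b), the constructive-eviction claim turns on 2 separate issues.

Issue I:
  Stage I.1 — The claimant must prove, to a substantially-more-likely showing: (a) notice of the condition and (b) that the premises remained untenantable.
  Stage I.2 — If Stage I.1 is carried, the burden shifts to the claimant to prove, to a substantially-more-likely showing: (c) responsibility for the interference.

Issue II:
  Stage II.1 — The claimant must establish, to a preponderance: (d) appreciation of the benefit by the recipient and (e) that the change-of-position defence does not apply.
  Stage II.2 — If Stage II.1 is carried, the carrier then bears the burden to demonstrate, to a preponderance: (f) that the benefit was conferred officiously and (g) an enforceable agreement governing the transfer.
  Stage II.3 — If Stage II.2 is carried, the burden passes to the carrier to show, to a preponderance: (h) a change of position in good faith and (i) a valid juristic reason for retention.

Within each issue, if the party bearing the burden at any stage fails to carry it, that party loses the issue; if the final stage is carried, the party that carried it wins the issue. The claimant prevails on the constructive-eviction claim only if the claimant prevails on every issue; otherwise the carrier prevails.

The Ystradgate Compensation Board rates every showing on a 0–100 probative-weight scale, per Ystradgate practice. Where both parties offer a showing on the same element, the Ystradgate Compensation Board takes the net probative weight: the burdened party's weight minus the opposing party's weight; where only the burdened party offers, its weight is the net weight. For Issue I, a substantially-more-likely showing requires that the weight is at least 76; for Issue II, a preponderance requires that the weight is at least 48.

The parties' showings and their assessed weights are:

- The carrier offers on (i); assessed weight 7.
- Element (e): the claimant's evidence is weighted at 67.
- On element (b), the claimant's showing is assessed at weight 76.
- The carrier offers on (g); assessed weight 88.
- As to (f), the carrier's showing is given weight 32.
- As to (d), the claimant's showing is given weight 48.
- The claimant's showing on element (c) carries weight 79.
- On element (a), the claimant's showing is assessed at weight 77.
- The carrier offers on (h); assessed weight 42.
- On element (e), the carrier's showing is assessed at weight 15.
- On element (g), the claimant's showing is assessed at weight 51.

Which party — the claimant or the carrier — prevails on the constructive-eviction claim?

— Issue I —
Stage I.1 — burden on claimant; standard: a substantially-more-likely showing (weight is at least 76).
    (a): 77 ≥ 76 [met]
    (b): 76 ≥ 76 [met]
  Stage I.1 is satisfied; the claimant continues to bear the burden.
Stage I.2 — burden on claimant; standard: a substantially-more-likely showing (weight is at least 76).
    (c): 79 ≥ 76 [met]
  Stage I.2 carried; the final stage is satisfied.
All stages carried — the claimant prevails on this issue.
— Issue II —
At Stage II.1 the claimant must meet a preponderance (weight is at least 48): on (d) the weight is 48, which does reach 48, so (d) meets the standard; on (e) the weight is 67 less the opposing 15 gives net 52, ≥ 48, so (e) meets the standard.
  All elements met. The burden passes to the carrier.
At Stage II.2 the carrier must meet a preponderance (weight is at least 48): on (f) the weight is 32, which does not reach 48, so (f) does not meet the standard; on (g) the weight is 88 less the opposing 51 gives net 37, which does not reach 48, so (g) does not meet the standard.
  Not every element is met, so the carrier fails to carry Stage II.2.
So the claimant prevails on this issue.
Per-issue: Issue I → claimant; Issue II → claimant. The claimant must prevail on every issue; overall, the claimant prevails.

claimant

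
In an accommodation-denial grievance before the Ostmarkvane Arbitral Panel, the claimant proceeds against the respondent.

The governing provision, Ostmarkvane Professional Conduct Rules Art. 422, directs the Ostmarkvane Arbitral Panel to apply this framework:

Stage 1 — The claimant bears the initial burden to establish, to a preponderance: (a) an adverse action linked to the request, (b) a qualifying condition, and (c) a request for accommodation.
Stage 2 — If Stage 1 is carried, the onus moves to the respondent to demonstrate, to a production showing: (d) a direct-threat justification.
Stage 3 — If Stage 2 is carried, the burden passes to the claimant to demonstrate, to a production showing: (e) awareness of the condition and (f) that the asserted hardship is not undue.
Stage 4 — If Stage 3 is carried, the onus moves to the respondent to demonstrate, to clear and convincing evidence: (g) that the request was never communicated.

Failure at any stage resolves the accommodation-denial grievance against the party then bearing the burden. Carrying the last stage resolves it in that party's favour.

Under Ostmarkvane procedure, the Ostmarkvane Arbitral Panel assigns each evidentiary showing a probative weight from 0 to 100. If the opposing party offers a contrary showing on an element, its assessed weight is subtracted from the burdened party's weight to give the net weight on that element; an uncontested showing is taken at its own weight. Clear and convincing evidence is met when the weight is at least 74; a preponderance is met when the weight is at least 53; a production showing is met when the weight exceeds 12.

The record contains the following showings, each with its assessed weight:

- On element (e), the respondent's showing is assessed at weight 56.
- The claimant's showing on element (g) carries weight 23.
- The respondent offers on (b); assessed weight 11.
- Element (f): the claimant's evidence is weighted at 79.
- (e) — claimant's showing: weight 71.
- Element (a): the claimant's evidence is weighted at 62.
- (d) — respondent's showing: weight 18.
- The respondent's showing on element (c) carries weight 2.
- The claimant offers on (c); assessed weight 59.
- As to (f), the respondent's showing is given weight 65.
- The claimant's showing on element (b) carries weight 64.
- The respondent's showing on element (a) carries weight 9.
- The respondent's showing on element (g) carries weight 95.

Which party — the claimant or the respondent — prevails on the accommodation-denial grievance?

claimant

Stage 1 (claimant, a preponderance, weight is at least 53): (a) net 62−9=53 ≥ 53 — meets; (b) net 64−11=53 ≥ 53 — meets; (c) net 59−2=57 ≥ 53 — meets.
  Stage 1 is satisfied; the onus moves to the respondent.
Stage 2 (respondent, a production showing, weight exceeds 12): (d) 18 > 12 — meets.
  Stage 2 is satisfied; the onus moves to the claimant.
Stage 3 (claimant, a production showing, weight exceeds 12): (e) net 71−56=15 > 12 — meets; (f) net 79−65=14 > 12 — meets.
  The claimant carries Stage 3; the respondent now bears the burden.
Stage 4 (respondent, clear and convincing evidence, weight is at least 74): (g) net 95−23=72 < 74 — fails.
  The respondent does not carry Stage 4.
The claimant prevails.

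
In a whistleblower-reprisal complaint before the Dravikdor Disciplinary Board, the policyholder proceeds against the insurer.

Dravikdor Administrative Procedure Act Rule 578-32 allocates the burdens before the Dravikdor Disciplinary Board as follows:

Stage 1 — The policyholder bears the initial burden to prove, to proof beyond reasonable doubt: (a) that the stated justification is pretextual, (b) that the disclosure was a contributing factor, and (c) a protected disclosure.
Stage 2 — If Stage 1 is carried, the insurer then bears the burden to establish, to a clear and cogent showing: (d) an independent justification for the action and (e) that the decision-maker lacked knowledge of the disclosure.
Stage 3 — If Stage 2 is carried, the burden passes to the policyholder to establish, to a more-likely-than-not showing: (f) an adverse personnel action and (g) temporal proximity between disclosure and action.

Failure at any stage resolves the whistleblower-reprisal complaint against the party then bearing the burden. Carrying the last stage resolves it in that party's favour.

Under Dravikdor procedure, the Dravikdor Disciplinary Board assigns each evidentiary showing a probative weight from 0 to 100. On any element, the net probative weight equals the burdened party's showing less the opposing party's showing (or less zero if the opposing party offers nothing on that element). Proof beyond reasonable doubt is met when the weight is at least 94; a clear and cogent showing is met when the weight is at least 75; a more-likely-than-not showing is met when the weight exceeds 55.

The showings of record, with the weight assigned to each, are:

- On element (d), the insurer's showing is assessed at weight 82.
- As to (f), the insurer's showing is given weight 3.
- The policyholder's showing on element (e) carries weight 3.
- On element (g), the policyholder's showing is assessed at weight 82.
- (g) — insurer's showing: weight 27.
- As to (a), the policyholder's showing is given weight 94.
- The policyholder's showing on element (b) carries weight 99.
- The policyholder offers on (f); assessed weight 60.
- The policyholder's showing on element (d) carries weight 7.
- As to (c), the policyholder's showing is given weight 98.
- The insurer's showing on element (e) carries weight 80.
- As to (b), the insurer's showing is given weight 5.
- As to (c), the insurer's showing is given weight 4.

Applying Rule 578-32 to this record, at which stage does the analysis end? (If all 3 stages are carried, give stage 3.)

Stage 1 (policyholder, proof beyond reasonable doubt, weight is at least 94): (a) 94 ≥ 94 — meets; (b) net 99−5=94 ≥ 94 — meets; (c) net 98−4=94 ≥ 94 — meets.
  All elements met. The burden passes to the insurer.
Stage 2 (insurer, a clear and cogent showing, weight is at least 75): (d) net 82−7=75 ≥ 75 — meets; (e) net 80−3=77 ≥ 75 — meets.
  The insurer carries Stage 2; the policyholder now bears the burden.
Stage 3 (policyholder, a more-likely-than-not showing, weight exceeds 55): (f) net 60−3=57 > 55 — meets; (g) net 82−27=55 ≤ 55 — fails.
  Stage 3 not carried; the policyholder fails its burden.
So the insurer prevails.

stage 3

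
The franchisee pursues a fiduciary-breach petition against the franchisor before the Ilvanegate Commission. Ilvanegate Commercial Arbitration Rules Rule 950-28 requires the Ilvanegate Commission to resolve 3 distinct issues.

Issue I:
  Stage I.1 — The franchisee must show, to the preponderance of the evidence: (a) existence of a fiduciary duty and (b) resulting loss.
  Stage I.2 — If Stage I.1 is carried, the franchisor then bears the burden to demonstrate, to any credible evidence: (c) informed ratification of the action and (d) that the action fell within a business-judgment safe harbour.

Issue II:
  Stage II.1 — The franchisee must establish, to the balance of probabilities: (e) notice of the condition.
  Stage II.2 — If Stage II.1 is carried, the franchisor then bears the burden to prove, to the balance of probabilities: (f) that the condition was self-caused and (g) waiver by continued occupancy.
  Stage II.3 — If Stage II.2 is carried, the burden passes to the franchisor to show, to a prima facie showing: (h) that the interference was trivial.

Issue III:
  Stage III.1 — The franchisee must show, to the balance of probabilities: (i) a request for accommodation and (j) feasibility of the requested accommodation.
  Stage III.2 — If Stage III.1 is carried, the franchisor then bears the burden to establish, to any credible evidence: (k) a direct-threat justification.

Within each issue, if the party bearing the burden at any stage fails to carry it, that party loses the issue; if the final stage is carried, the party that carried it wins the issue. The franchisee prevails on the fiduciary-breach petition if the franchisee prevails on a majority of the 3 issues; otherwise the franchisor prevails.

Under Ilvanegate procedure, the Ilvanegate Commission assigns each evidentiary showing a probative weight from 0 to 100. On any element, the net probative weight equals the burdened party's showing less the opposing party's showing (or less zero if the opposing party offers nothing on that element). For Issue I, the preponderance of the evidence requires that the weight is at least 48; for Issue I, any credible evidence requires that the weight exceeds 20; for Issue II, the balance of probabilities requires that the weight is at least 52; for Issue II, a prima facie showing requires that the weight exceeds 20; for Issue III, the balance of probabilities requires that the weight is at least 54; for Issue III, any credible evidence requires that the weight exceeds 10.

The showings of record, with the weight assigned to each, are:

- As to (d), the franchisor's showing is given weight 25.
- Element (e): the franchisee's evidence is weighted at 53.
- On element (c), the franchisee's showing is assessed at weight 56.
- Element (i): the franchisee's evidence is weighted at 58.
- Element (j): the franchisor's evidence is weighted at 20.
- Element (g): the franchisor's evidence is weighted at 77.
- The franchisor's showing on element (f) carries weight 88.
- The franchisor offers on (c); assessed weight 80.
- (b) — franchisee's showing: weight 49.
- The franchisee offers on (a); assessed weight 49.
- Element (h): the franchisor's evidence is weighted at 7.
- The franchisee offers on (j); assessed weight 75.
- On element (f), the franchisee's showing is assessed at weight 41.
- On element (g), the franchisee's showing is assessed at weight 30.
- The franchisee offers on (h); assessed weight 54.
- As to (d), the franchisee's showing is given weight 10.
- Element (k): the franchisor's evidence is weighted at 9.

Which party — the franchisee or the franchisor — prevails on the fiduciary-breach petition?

franchisee

— Issue I —
At Stage I.1 the franchisee must meet the preponderance of the evidence (weight is at least 48): on (a) the weight is 49, ≥ 48, so (a) meets the standard; on (b) the weight is 49, which does reach 48, so (b) meets the standard.
  All elements met. The burden passes to the franchisor.
At Stage I.2 the franchisor must meet any credible evidence (weight exceeds 20): on (c) the weight is 80 less the opposing 56 gives net 24, which does exceed 20, so (c) meets the standard; on (d) the weight is 25 less the opposing 10 gives net 15, which does not exceed 20, so (d) does not meet the standard.
  Stage I.2 not carried; the franchisor fails its burden.
So the franchisee prevails on this issue.
— Issue II —
At Stage II.1 the franchisee must meet the balance of probabilities (weight is at least 52): on (e) the weight is 53, ≥ 52, so (e) meets the standard.
  The franchisee carries Stage II.1; the franchisor now bears the burden.
At Stage II.2 the franchisor must meet the balance of probabilities (weight is at least 52): on (f) the weight is 88 less the opposing 41 gives net 47, which does not reach 52, so (f) does not meet the standard; on (g) the weight is 77 less the opposing 30 gives net 47, < 52, so (g) does not meet the standard.
  Not every element is met, so the franchisor fails to carry Stage II.2.
The analysis ends at Stage II.2; the franchisee prevails on this issue.
— Issue III —
At Stage III.1 the franchisee must meet the balance of probabilities (weight is at least 54): on (i) the weight is 58, ≥ 54, so (i) meets the standard; on (j) the weight is 75 less the opposing 20 gives net 55, ≥ 54, so (j) meets the standard.
  Stage III.1 is satisfied; the onus moves to the franchisor.
At Stage III.2 the franchisor must meet any credible evidence (weight exceeds 10): on (k) the weight is 9, ≤ 10, so (k) does not meet the standard.
  The franchisor does not carry Stage III.2.
So the franchisee prevails on this issue.
Per-issue: Issue I → franchisee; Issue II → franchisee; Issue III → franchisee. The franchisee must prevail on a majority of issues; overall, the franchisee prevails.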